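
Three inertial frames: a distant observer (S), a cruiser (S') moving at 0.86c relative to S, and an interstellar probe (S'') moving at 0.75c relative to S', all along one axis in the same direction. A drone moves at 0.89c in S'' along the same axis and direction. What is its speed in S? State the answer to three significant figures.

0.999c

Compose velocities in two stages. Stage 1 (into S'): u₁ = (0.89+0.75)/(1+0.89×0.75) = 0.98351.
Stage 2 (into S): u = (0.98351+0.86)/(1+0.98351×0.86) = 0.99875, so the speed is 0.999c.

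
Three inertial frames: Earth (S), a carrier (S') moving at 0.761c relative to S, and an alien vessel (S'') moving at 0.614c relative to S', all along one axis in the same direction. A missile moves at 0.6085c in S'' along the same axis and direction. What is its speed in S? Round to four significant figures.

0.9843c

First combine the missile and alien vessel (S''→S'): u₁ = (0.6085 + 0.614)/(1 + 0.6085×0.614) = 1.2225/1.373619 = 0.88998.
Then combine with the carrier (S'→S): u = (0.88998 + 0.761)/(1 + 0.88998×0.761) = 1.65098/1.67727478 = 0.98432.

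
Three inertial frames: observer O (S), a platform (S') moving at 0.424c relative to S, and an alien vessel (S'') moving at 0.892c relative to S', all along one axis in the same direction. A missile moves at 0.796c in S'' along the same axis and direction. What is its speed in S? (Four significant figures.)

First combine the missile and alien vessel (S''→S'): u₁ = (0.796 + 0.892)/(1 + 0.796×0.892) = 1.688/1.710032 = 0.98712.
Then combine with the platform (S'→S): u = (0.98712 + 0.424)/(1 + 0.98712×0.424) = 1.41112/1.41853888 = 0.99477.

0.9948c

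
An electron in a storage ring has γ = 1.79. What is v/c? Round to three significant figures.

0.829

β = √(1 − 1/γ²) = √(1 − 1/3.2041) = √0.6879 = 0.829.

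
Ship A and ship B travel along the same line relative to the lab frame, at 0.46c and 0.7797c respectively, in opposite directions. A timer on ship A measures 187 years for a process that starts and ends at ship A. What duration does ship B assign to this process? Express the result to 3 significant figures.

The velocity of ship A relative to ship B is (0.46 + 0.7797)c / (1 + 0.46×0.7797) = 0.91244c; relative speed 0.91244c.
At |u| = 0.91244c, γ = (1 − 0.832547)^(−1/2) = 2.4437.
Ship A's interval is proper; time dilation gives Δt_B = γΔτ = 2.4437 × 187 years = 457 years.

457 years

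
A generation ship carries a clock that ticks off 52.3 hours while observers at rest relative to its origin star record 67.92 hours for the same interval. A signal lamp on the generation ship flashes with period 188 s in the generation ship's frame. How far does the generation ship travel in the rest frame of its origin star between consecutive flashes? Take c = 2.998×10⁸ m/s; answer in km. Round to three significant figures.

From Δt = γΔτ: γ = 67.92/52.3 = 1.29866.
β = √(1 − 1/γ²) = 0.63801. Lab-frame period = γτ = 1.29866×188 s = 244.15 s. Distance = βc × γτ = 0.63801 × 2.998×10⁸ m/s × 244.15 s = 4.6700×10^10 m = 4.67×10^7 km.

4.67×10^7 km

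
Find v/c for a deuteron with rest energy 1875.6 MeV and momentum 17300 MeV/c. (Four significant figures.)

0.9942

βγ = pc/(mc²) = 17300/1875.6 = 9.2237.
Since γ² = 1 + (βγ)² = 86.0766, γ = √86.0766 = 9.27775, and β = (βγ)/γ = 9.2237/9.27775 = 0.9942.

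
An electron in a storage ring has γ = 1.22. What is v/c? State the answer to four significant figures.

0.5728

β = √(1 − 1/γ²) = √(1 − 1/1.4884) = √0.328138 = 0.5728.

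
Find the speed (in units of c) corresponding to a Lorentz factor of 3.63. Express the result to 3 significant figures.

0.961c

β = √(1 − 1/γ²) = √(1 − 1/13.1769) = √0.92411 = 0.961.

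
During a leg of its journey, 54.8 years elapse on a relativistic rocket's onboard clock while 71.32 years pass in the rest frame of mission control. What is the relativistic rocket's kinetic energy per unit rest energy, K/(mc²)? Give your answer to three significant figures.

From Δt = γΔτ: γ = 71.32/54.8 = 1.30146.
Since K = (γ−1)mc², K/(mc²) = 1.30146 − 1 = 0.301.

0.301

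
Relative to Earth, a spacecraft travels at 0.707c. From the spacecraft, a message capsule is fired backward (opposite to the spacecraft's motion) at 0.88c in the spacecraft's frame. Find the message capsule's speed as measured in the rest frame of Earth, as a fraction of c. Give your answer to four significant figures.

0.4579c

In units of c, u = (u' + v)/(1 + u'v) with u' = −0.88 and v = 0.707.
Numerator: −0.88 + 0.707 = −0.173. Denominator: 1 + (−0.88)(0.707) = 0.37784.
u = −0.173/0.37784 = −0.45787, so the speed is 0.4579c.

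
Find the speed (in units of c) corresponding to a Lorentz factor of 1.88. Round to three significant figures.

β = √(1 − 1/γ²) = √(1 − 1/3.5344) = √0.717067 = 0.847.

0.847c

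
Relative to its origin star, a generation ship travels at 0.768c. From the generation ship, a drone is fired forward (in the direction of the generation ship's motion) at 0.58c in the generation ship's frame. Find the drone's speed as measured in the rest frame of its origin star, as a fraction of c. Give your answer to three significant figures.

0.933c

Relativistic velocity addition: u = (u' + v)/(1 + u'v/c²), with u' = 0.58c and v = 0.768c.
Numerator: 0.58 + 0.768 = 1.348. Denominator: 1 + (0.58)(0.768) = 1.44544.
u = 1.348/1.44544 = 0.93259, so the speed is 0.933c.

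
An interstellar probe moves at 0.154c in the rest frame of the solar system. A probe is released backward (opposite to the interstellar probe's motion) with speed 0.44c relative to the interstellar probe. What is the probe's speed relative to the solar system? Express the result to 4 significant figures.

0.3068c

Relativistic velocity addition: u = (u' + v)/(1 + u'v/c²), with u' = −0.44c and v = 0.154c.
Numerator: −0.44 + 0.154 = −0.286. Denominator: 1 + (−0.44)(0.154) = 0.93224.
u = −0.286/0.93224 = −0.30679, so the speed is 0.3068c.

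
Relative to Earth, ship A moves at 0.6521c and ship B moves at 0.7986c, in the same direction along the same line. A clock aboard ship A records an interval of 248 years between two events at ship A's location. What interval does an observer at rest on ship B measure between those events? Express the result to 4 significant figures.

The velocity of ship A relative to ship B is (0.6521 − 0.7986)c / (1 − 0.6521×0.7986) = −0.3057c; relative speed 0.3057c.
At |u| = 0.3057c, γ = (1 − 0.0934525)^(−1/2) = 1.0503.
The clock on ship A records proper time, so ship B measures Δt = γΔτ = 1.0503 × 248 = 260.5 years.

260.5 years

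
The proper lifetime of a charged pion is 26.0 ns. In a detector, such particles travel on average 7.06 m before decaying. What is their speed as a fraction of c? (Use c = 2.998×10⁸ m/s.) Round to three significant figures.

0.671c

d = βγcτ ⇒ βγ = d/(cτ) = 7.060 m / (7.7948 m) = 0.90573.
β = (βγ)/√(1+(βγ)²) = 0.90573/√1.820347 = 0.671.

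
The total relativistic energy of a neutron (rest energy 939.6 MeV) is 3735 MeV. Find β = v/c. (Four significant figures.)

0.9678

Total energy E = γmc² gives γ = 3735/939.6 = 3.9751.
Hence β = √(1 − 1/γ²) = √(1 − 0.0632855) = √0.9367145 = 0.9678.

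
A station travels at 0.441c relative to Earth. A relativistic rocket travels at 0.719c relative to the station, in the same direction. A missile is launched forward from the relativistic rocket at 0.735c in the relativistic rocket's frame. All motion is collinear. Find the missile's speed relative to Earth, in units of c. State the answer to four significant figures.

0.9808c

Compose velocities in two stages. Stage 1 (into S'): u₁ = (0.735+0.719)/(1+0.735×0.719) = 0.95128.
Stage 2 (into S): u = (0.95128+0.441)/(1+0.95128×0.441) = 0.98081, so the speed is 0.9808c.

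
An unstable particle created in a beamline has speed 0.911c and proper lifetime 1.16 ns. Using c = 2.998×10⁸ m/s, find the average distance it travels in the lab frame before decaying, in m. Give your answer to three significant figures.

0.768 m

With β = 0.911, γ = 1/√(1 − 0.911²) = 1/√0.170079 = 2.4248.
Lab-frame lifetime: Δt = γτ = 2.4248 × 1.16 ns = 2.8128 ns.
Distance: d = vΔt = 0.911 × 2.998×10⁸ m/s × 2.8128×10^-9 s = 0.768 m.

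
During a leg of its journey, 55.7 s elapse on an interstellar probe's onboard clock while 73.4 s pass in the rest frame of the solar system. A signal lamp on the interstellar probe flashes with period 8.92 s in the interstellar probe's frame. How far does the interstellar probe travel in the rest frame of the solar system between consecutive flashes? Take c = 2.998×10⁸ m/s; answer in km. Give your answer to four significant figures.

2.295×10^6 km

γ = Δt/Δτ = 73.4/55.7 = 1.31777.
β = √(1 − 1/γ²) = 0.65126. Lab-frame period = γτ = 1.31777×8.92 s = 11.755 s. Distance = βc × γτ = 0.65126 × 2.998×10⁸ m/s × 11.755 s = 2.2951×10^9 m = 2.295×10^6 km.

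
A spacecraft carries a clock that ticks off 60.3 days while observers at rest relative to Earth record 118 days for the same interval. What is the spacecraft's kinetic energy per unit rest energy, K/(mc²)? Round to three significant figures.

From Δt = γΔτ: γ = 118/60.3 = 1.95688.
K/(mc²) = γ − 1 = 1.95688 − 1 = 0.957.

0.957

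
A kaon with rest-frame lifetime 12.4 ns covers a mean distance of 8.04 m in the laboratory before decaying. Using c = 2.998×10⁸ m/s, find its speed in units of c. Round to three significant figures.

Lab distance = (lab lifetime)·v = γτ·βc, so βγ = d/(cτ) = 8.040/(2.998×10⁸ × 1.240×10^-8) = 2.1627.
With βγ = 2.1627: γ² = 1 + (βγ)² = 5.67727, and β = (βγ)/γ = 2.1627/2.3827 = 0.908.

0.908c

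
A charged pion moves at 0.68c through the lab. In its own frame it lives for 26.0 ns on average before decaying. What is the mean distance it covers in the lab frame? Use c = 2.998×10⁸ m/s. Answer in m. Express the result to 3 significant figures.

7.23 m

Lorentz factor: γ = (1 − 0.4624)^(−1/2) = 1.3639.
Lab-frame lifetime: Δt = γτ = 1.3639 × 26.0 ns = 35.461 ns.
Distance: d = vΔt = 0.68 × 2.998×10⁸ m/s × 3.5461×10^-8 s = 7.23 m.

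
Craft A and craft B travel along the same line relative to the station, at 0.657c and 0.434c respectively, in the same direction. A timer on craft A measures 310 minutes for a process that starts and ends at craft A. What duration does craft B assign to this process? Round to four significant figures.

326.3 minutes

Speed of craft A in craft B's frame: u = (v_A − v_B)/(1 − v_A v_B/c²) = (0.657 − 0.434)/(1 − 0.657×0.434) = 0.223/0.714862 = 0.31195; |u| = 0.31195c.
γ for this relative speed: γ = 1/√(1 − 0.0973128) = 1.0525.
Craft A's interval is proper; time dilation gives Δt_B = γΔτ = 1.0525 × 310 minutes = 326.3 minutes.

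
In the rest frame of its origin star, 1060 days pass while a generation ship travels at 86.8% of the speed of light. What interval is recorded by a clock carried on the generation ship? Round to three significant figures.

526 days

γ = 1/√(1 − β²) = 1/√(1 − 0.753424) = 1/√0.246576 = 1/0.496564 = 2.0138.
The generation ship's clock runs slow as seen from its origin star, so Δτ = Δt/γ = 1060/2.0138 = 526 days.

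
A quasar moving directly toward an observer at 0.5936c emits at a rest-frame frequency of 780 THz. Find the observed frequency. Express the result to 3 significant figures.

1540 THz

Relativistic Doppler (source moving toward): f_obs = f_src · √((1+β)/(1−β)).
With β = 0.5936: factor = √(1.5936/0.4064) = 1.9802.
f_obs = 780 × 1.9802 = 1540 THz.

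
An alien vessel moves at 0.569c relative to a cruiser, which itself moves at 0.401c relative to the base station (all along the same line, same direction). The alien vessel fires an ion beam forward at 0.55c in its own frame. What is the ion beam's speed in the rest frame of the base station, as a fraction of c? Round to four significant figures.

0.9341c

First combine the ion beam and alien vessel (S''→S'): u₁ = (0.55 + 0.569)/(1 + 0.55×0.569) = 1.119/1.31295 = 0.85228.
Then combine with the cruiser (S'→S): u = (0.85228 + 0.401)/(1 + 0.85228×0.401) = 1.25328/1.34176428 = 0.93405.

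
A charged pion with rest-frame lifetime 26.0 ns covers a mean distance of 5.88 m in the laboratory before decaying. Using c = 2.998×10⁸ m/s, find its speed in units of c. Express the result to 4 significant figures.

0.6022c

Let x = d/(cτ) = 5.880 m / (2.998×10⁸ m/s × 2.600×10^-8 s) = 0.75435. Since d = βγcτ, x = βγ = β/√(1−β²).
Solving: β² = x²/(1+x²) = 0.569044/1.569044 = 0.362669, so β = 0.6022.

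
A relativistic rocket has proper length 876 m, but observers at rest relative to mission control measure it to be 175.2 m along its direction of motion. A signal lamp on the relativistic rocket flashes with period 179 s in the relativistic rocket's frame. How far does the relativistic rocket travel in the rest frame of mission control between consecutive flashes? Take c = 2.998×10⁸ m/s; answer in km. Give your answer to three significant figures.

γ = L₀/L = 876/175.2 = 5.
β = √(1 − 1/γ²) = 0.9798. Lab-frame period = γτ = 5×179 s = 895 s. Distance = βc × γτ = 0.9798 × 2.998×10⁸ m/s × 895 s = 2.6290×10^11 m = 2.63×10^8 km.

2.63×10^8 km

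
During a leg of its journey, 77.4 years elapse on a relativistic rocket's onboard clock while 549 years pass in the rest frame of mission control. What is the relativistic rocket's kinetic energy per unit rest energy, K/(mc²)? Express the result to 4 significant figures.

6.093

γ = Δt/Δτ = 549/77.4 = 7.09302.
Since K = (γ−1)mc², K/(mc²) = 7.09302 − 1 = 6.093.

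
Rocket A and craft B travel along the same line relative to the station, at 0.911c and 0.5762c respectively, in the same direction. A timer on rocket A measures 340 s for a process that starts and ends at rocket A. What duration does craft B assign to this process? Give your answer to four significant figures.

Speed of rocket A in craft B's frame: u = (v_A − v_B)/(1 − v_A v_B/c²) = (0.911 − 0.5762)/(1 − 0.911×0.5762) = 0.3348/0.4750818 = 0.70472; |u| = 0.70472c.
At |u| = 0.70472c, γ = (1 − 0.49663)^(−1/2) = 1.4095.
Rocket A's interval is proper; time dilation gives Δt_B = γΔτ = 1.4095 × 340 s = 479.2 s.

479.2 s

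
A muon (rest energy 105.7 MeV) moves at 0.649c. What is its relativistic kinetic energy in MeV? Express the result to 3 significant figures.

33.2 MeV

With β = 0.649, γ = 1/√(1 − 0.649²) = 1/√0.578799 = 1.31443.
Kinetic energy: K = (γ − 1)mc² = (1.31443 − 1) × 105.7 MeV = 0.31443 × 105.7 = 33.2 MeV.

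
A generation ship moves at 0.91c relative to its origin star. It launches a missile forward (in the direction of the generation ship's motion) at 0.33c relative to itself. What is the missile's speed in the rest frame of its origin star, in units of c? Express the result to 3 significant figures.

In units of c, u = (u' + v)/(1 + u'v) with u' = 0.33 and v = 0.91.
Numerator: 0.33 + 0.91 = 1.24. Denominator: 1 + (0.33)(0.91) = 1.3003.
u = 1.24/1.3003 = 0.95363, so the speed is 0.954c.

0.954c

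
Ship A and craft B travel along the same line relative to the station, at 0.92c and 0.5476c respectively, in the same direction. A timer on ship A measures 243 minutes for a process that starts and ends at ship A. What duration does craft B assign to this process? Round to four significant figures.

The velocity of ship A relative to craft B is (0.92 − 0.5476)c / (1 − 0.92×0.5476) = 0.75049c; relative speed 0.75049c.
At |u| = 0.75049c, γ = (1 − 0.563235)^(−1/2) = 1.5131.
The clock on ship A records proper time, so craft B measures Δt = γΔτ = 1.5131 × 243 = 367.7 minutes.

367.7 minutes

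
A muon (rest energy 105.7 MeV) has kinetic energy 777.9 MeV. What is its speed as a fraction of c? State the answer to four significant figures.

0.9928c

K = (γ−1)mc², so γ = 1 + 777.9/105.7 = 8.3595.
Then v/c = √(1 − γ⁻²) = √(1 − 0.01431) = √0.98569 = 0.9928.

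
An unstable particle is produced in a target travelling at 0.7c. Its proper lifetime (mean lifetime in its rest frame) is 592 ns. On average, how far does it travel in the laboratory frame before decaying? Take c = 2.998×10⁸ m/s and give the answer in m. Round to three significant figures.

174 m

Lorentz factor: γ = (1 − 0.49)^(−1/2) = 1.4003.
Lab-frame lifetime: Δt = γτ = 1.4003 × 592 ns = 828.98 ns.
Distance: d = vΔt = 0.7 × 2.998×10⁸ m/s × 8.2898×10^-7 s = 174 m.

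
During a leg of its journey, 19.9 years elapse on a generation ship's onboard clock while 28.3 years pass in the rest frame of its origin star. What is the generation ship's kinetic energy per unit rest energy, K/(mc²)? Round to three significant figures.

0.422

From Δt = γΔτ: γ = 28.3/19.9 = 1.42211.
Since K = (γ−1)mc², K/(mc²) = 1.42211 − 1 = 0.422.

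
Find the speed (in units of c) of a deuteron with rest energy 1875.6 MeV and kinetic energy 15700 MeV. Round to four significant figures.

0.9943c

γ = 1 + K/(mc²) = 1 + 15700/1875.6 = 9.3707.
β = √(1 − 1/γ²) = √(1 − 0.0113882) = √0.9886118 = 0.9943.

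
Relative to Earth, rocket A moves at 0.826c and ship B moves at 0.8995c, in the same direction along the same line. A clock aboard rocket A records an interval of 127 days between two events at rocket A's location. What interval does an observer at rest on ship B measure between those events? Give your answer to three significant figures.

133 days

Speed of rocket A in ship B's frame: u = (v_A − v_B)/(1 − v_A v_B/c²) = (0.826 − 0.8995)/(1 − 0.826×0.8995) = −0.0735/0.257013 = −0.28598; |u| = 0.28598c.
γ for this relative speed: γ = 1/√(1 − 0.0817846) = 1.0436.
The clock on rocket A records proper time, so ship B measures Δt = γΔτ = 1.0436 × 127 = 133 days.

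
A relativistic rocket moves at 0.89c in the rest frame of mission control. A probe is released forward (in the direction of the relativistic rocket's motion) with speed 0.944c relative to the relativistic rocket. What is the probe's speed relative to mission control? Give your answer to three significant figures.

0.997c

In units of c, u = (u' + v)/(1 + u'v) with u' = 0.944 and v = 0.89.
Numerator: 0.944 + 0.89 = 1.834. Denominator: 1 + (0.944)(0.89) = 1.84016.
u = 1.834/1.84016 = 0.99665, so the speed is 0.997c.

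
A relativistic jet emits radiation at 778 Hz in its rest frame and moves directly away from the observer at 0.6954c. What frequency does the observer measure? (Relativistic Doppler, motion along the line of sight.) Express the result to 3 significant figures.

330 Hz

Relativistic Doppler (source moving away): f_obs = f_src · √((1−β)/(1+β)).
With β = 0.6954: factor = √(0.3046/1.6954) = 0.42387.
f_obs = 778 × 0.42387 = 330 Hz.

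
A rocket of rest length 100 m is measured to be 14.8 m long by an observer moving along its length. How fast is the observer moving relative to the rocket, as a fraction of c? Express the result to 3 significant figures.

Length contraction gives γ = L₀/L = 100/14.8 = 6.7568.
β = √(1 − 1/γ²) = √0.978096 = 0.989.

0.989c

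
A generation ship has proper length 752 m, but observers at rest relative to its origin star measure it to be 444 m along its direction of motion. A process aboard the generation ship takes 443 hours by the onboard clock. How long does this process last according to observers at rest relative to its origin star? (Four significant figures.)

From L = L₀/γ: γ = 752/444 = 1.69369.
The same γ dilates the second interval: 1.69369 × 443 hours = 750.3 hours.

750.3 hours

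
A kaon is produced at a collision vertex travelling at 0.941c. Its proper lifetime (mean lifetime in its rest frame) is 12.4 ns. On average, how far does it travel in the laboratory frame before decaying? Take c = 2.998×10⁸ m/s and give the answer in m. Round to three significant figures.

10.3 m

β² = 0.885481, so γ = 1/√0.114519 = 2.955.
Lab-frame lifetime: Δt = γτ = 2.955 × 12.4 ns = 36.642 ns.
Distance: d = vΔt = 0.941 × 2.998×10⁸ m/s × 3.6642×10^-8 s = 10.3 m.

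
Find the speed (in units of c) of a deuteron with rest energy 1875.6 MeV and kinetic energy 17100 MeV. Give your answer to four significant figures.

0.9951c

γ = 1 + K/(mc²) = 1 + 17100/1875.6 = 10.117.
β = √(1 − 1/γ²) = √(1 − 0.00977004) = √0.99022996 = 0.9951.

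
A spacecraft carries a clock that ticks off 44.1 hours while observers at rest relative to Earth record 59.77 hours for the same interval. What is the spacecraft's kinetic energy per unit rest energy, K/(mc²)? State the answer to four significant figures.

0.3553

γ = Δt/Δτ = 59.77/44.1 = 1.35533.
Since K = (γ−1)mc², K/(mc²) = 1.35533 − 1 = 0.3553.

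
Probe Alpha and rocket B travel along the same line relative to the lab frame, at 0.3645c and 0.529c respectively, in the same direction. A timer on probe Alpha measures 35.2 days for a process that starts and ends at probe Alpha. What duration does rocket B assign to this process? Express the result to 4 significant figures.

35.95 days

Speed of probe Alpha in rocket B's frame: u = (v_A − v_B)/(1 − v_A v_B/c²) = (0.3645 − 0.529)/(1 − 0.3645×0.529) = −0.1645/0.8071795 = −0.2038; |u| = 0.2038c.
γ for this relative speed: γ = 1/√(1 − 0.0415344) = 1.0214.
Probe Alpha's interval is proper; time dilation gives Δt_B = γΔτ = 1.0214 × 35.2 days = 35.95 days.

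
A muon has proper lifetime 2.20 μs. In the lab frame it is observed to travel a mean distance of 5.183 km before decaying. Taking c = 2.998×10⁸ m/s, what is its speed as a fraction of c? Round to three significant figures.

d = βγcτ ⇒ βγ = d/(cτ) = 5183 m / (659.56 m) = 7.8583.
β = (βγ)/√(1+(βγ)²) = 7.8583/√62.7529 = 0.992.

0.992c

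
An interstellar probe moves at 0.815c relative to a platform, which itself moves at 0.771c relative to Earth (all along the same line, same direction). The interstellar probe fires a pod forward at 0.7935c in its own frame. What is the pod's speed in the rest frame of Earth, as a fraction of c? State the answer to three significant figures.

0.997c

Compose velocities in two stages. Stage 1 (into S'): u₁ = (0.7935+0.815)/(1+0.7935×0.815) = 0.9768.
Stage 2 (into S): u = (0.9768+0.771)/(1+0.9768×0.771) = 0.99697, so the speed is 0.997c.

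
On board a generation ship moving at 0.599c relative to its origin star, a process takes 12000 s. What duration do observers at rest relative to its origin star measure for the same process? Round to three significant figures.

15000 s

β² = 0.358801, so γ = 1/√0.641199 = 1.2488.
The onboard clock measures proper time, so the interval in the rest frame of its origin star is dilated: Δt = γ·Δτ = 1.2488 × 12000 s = 15000 s.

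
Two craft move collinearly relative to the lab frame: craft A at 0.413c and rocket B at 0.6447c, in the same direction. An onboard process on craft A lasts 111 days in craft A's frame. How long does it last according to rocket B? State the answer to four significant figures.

117.0 days

The velocity of craft A relative to rocket B is (0.413 − 0.6447)c / (1 − 0.413×0.6447) = −0.31578c; relative speed 0.31578c.
γ for this relative speed: γ = 1/√(1 − 0.099717) = 1.0539.
Craft A's interval is proper; time dilation gives Δt_B = γΔτ = 1.0539 × 111 days = 117.0 days.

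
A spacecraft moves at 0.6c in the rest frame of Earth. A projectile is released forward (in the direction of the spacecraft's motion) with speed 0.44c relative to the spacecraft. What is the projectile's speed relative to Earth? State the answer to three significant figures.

0.823c

Relativistic velocity addition: u = (u' + v)/(1 + u'v/c²), with u' = 0.44c and v = 0.6c.
Numerator: 0.44 + 0.6 = 1.04. Denominator: 1 + (0.44)(0.6) = 1.264.
u = 1.04/1.264 = 0.82278, so the speed is 0.823c.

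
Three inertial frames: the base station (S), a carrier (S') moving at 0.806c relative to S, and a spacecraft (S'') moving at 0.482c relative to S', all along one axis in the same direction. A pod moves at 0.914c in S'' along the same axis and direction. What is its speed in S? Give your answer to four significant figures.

Compose velocities in two stages. Stage 1 (into S'): u₁ = (0.914+0.482)/(1+0.914×0.482) = 0.96908.
Stage 2 (into S): u = (0.96908+0.806)/(1+0.96908×0.806) = 0.99663, so the speed is 0.9966c.

0.9966c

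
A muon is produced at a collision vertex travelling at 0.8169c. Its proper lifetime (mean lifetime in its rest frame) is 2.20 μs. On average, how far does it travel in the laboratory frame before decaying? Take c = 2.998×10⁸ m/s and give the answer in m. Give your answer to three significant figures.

934 m

β² = 0.66732561, so γ = 1/√0.33267439 = 1.7338.
Lab-frame lifetime: Δt = γτ = 1.7338 × 2.20 μs = 3.8144 μs.
Distance: d = vΔt = 0.8169 × 2.998×10⁸ m/s × 3.8144×10^-6 s = 934 m.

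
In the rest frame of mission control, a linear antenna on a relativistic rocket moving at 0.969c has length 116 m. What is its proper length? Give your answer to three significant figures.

470 m

Lorentz factor: γ = (1 − 0.938961)^(−1/2) = 4.0476.
Proper length: L₀ = γ·L = 4.0476 × 116 = 470 m.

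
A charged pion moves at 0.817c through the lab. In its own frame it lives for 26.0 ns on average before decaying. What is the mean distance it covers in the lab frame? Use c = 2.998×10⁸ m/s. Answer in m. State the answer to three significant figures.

With β = 0.817, γ = 1/√(1 − 0.817²) = 1/√0.332511 = 1.7342.
Lab-frame lifetime: Δt = γτ = 1.7342 × 26.0 ns = 45.089 ns.
Distance: d = vΔt = 0.817 × 2.998×10⁸ m/s × 4.5089×10^-8 s = 11.0 m.

11.0 m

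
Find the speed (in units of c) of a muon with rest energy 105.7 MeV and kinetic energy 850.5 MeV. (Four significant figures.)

0.9939c

γ = 1 + K/(mc²) = 1 + 850.5/105.7 = 9.0464.
β = √(1 − 1/γ²) = √(1 − 0.0122194) = √0.9877806 = 0.9939.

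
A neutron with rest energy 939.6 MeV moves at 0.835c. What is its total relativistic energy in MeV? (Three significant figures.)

With β = 0.835, γ = 1/√(1 − 0.835²) = 1/√0.302775 = 1.8174.
Total energy: E = γmc² = 1.8174 × 939.6 MeV = 1710 MeV.

1710 MeV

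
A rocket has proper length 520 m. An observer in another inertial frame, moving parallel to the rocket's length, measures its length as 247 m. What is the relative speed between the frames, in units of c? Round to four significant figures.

0.8800c

Length contraction gives γ = L₀/L = 520/247 = 2.1053.
β = √(1 − 1/γ²) = √0.774383 = 0.8800.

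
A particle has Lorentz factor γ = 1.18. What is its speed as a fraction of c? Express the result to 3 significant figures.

β = √(1 − 1/γ²) = √(1 − 1/1.3924) = √0.281816 = 0.531.

0.531c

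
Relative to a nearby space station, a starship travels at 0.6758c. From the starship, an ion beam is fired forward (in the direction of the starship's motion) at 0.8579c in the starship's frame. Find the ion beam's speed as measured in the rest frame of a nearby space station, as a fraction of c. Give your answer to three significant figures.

Relativistic velocity addition: u = (u' + v)/(1 + u'v/c²), with u' = 0.8579c and v = 0.6758c.
Numerator: 0.8579 + 0.6758 = 1.5337. Denominator: 1 + (0.8579)(0.6758) = 1.57976882.
u = 1.5337/1.57976882 = 0.97084, so the speed is 0.971c.

0.971c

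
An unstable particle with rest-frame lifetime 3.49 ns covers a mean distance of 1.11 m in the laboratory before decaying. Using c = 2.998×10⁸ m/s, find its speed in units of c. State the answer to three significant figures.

0.728c

d = βγcτ ⇒ βγ = d/(cτ) = 1.110 m / (1.046302 m) = 1.0609.
β = (βγ)/√(1+(βγ)²) = 1.0609/√2.12551 = 0.728.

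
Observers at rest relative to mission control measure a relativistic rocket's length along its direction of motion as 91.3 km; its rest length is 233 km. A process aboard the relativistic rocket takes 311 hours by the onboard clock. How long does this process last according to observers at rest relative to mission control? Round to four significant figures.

793.7 hours

From L = L₀/γ: γ = 233/91.3 = 2.55203.
Δt = γΔτ = 2.55203 × 311 = 793.7 hours.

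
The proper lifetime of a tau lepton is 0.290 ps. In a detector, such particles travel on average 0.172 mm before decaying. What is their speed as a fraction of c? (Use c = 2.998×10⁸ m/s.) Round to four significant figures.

Let x = d/(cτ) = 1.720×10^-4 m / (2.998×10⁸ m/s × 2.900×10^-13 s) = 1.9783. Since d = βγcτ, x = βγ = β/√(1−β²).
Solving: β² = x²/(1+x²) = 3.91367/4.91367 = 0.796486, so β = 0.8925.

0.8925c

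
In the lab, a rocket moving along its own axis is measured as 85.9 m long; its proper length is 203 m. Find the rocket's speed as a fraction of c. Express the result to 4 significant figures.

0.9061c

Length contraction gives γ = L₀/L = 203/85.9 = 2.3632.
β = √(1 − 1/γ²) = √0.82094 = 0.9061.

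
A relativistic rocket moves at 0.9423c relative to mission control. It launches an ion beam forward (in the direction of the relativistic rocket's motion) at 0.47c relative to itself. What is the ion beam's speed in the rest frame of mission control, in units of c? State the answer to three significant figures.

In units of c, u = (u' + v)/(1 + u'v) with u' = 0.47 and v = 0.9423.
Numerator: 0.47 + 0.9423 = 1.4123. Denominator: 1 + (0.47)(0.9423) = 1.442881.
u = 1.4123/1.442881 = 0.97881, so the speed is 0.979c.

0.979c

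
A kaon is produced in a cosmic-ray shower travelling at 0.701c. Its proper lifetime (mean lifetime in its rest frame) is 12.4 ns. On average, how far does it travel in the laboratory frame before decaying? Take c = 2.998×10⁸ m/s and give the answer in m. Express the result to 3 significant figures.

3.65 m

Lorentz factor: γ = (1 − 0.491401)^(−1/2) = 1.4022.
Lab-frame lifetime: Δt = γτ = 1.4022 × 12.4 ns = 17.387 ns.
Distance: d = vΔt = 0.701 × 2.998×10⁸ m/s × 1.7387×10^-8 s = 3.65 m.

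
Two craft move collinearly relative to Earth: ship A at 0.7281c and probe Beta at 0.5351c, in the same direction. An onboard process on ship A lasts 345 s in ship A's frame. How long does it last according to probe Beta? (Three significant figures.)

364 s

The velocity of ship A relative to probe Beta is (0.7281 − 0.5351)c / (1 − 0.7281×0.5351) = 0.31619c; relative speed 0.31619c.
At |u| = 0.31619c, γ = (1 − 0.0999761)^(−1/2) = 1.0541.
Ship A's interval is proper; time dilation gives Δt_B = γΔτ = 1.0541 × 345 s = 364 s.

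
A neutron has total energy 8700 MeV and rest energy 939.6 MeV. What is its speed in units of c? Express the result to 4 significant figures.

Total energy E = γmc² gives γ = 8700/939.6 = 9.2593.
Hence β = √(1 − 1/γ²) = √(1 − 0.0116639) = √0.9883361 = 0.9942.

0.9942c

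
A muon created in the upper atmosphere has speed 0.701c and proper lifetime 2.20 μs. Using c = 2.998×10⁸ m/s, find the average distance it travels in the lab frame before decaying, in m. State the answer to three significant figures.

γ = 1/√(1 − β²) = 1/√(1 − 0.491401) = 1/√0.508599 = 1/0.713161 = 1.4022.
Lab-frame lifetime: Δt = γτ = 1.4022 × 2.20 μs = 3.0848 μs.
Distance: d = vΔt = 0.701 × 2.998×10⁸ m/s × 3.0848×10^-6 s = 648 m.

648 m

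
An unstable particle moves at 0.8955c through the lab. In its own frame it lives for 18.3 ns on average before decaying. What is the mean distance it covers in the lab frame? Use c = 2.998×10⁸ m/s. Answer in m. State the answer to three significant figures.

11.0 m

β² = 0.80192025, so γ = 1/√0.19807975 = 2.2469.
Lab-frame lifetime: Δt = γτ = 2.2469 × 18.3 ns = 41.118 ns.
Distance: d = vΔt = 0.8955 × 2.998×10⁸ m/s × 4.1118×10^-8 s = 11.0 m.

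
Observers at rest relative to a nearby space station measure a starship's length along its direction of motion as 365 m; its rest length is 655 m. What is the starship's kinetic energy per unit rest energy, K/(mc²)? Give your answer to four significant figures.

0.7945

Length contraction gives γ = L₀/L = 655/365 = 1.79452.
K/(mc²) = γ − 1 = 1.79452 − 1 = 0.7945.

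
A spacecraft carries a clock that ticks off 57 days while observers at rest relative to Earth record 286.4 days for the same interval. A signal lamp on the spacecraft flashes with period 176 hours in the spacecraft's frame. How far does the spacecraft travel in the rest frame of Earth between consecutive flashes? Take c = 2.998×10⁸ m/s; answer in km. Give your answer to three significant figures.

γ = Δt/Δτ = 286.4/57 = 5.02456.
β = √(1 − 1/γ²) = 0.97999. Lab-frame period = γτ = 5.02456×176 hours = 884.32 hours. Distance = βc × γτ = 0.97999 × 2.998×10⁸ m/s × 3183552 s = 9.3533×10^14 m = 9.35×10^11 km.

9.35×10^11 km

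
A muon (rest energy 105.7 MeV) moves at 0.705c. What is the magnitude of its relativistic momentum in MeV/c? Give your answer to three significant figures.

105 MeV/c

Lorentz factor: γ = (1 − 0.497025)^(−1/2) = 1.41.
Momentum: p = γβ·mc = 1.41 × 0.705 × 105.7 MeV/c = 105 MeV/c.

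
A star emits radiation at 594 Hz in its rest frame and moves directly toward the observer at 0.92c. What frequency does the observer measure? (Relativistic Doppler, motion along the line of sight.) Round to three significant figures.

Relativistic Doppler (source moving toward): f_obs = f_src · √((1+β)/(1−β)).
With β = 0.92: factor = √(1.92/0.08) = 4.899.
f_obs = 594 × 4.899 = 2910 Hz.

2910 Hz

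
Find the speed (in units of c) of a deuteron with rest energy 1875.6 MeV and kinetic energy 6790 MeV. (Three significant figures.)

K = (γ−1)mc², so γ = 1 + 6790/1875.6 = 4.6202.
Then v/c = √(1 − γ⁻²) = √(1 − 0.0468466) = √0.9531534 = 0.976.

0.976c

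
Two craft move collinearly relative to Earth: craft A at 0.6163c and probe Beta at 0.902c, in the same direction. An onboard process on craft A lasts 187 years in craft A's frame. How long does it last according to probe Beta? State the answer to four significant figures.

244.3 years

The velocity of craft A relative to probe Beta is (0.6163 − 0.902)c / (1 − 0.6163×0.902) = −0.64333c; relative speed 0.64333c.
γ for this relative speed: γ = 1/√(1 − 0.413873) = 1.3062.
The clock on craft A records proper time, so probe Beta measures Δt = γΔτ = 1.3062 × 187 = 244.3 years.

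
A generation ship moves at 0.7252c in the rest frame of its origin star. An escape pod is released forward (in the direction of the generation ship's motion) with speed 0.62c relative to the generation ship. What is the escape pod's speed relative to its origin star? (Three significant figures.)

0.928c

In units of c, u = (u' + v)/(1 + u'v) with u' = 0.62 and v = 0.7252.
Numerator: 0.62 + 0.7252 = 1.3452. Denominator: 1 + (0.62)(0.7252) = 1.449624.
u = 1.3452/1.449624 = 0.92796, so the speed is 0.928c.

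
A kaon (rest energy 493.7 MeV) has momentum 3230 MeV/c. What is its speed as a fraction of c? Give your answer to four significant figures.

0.9885c

pc/(mc²) = 3230/493.7 = 6.5424 = βγ = β/√(1−β²).
So β² = x²/(1 + x²) with x = 6.5424: x² = 42.803, β² = 42.803/43.803 = 0.977171, β = 0.9885.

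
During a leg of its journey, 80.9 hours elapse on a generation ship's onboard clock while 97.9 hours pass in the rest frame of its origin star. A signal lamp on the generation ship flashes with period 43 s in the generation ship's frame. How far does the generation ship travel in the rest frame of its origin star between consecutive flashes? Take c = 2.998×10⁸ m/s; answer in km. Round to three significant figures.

From Δt = γΔτ: γ = 97.9/80.9 = 1.21014.
β = √(1 − 1/γ²) = 0.56316. Lab-frame period = γτ = 1.21014×43 s = 52.036 s. Distance = βc × γτ = 0.56316 × 2.998×10⁸ m/s × 52.036 s = 8.7855×10^9 m = 8.79×10^6 km.

8.79×10^6 km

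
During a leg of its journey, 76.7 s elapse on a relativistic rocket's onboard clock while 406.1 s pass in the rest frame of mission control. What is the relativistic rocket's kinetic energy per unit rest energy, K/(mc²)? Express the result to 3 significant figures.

4.29

From Δt = γΔτ: γ = 406.1/76.7 = 5.29465.
K/(mc²) = γ − 1 = 5.29465 − 1 = 4.29.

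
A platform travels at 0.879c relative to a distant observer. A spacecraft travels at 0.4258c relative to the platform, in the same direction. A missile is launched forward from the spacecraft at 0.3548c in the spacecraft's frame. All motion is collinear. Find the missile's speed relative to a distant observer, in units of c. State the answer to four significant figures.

Apply u = (u'+v)/(1+u'v) twice. Missile in the platform frame: (0.3548+0.4258)/(1+0.3548·0.4258) = 0.7806/1.15107384 = 0.67815c.
That velocity, transformed to the rest frame of a distant observer: (0.67815+0.879)/(1+0.67815·0.879) = 1.55715/1.59609385 = 0.9756c.

0.9756c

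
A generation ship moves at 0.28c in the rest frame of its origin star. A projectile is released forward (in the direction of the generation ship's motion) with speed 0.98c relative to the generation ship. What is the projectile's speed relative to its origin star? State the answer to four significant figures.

In units of c, u = (u' + v)/(1 + u'v) with u' = 0.98 and v = 0.28.
Numerator: 0.98 + 0.28 = 1.26. Denominator: 1 + (0.98)(0.28) = 1.2744.
u = 1.26/1.2744 = 0.9887, so the speed is 0.9887c.

0.9887c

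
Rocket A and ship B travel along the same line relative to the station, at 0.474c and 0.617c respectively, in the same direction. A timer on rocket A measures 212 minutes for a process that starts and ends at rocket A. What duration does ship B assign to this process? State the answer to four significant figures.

The velocity of rocket A relative to ship B is (0.474 − 0.617)c / (1 − 0.474×0.617) = −0.20211c; relative speed 0.20211c.
At |u| = 0.20211c, γ = (1 − 0.0408485)^(−1/2) = 1.0211.
The clock on rocket A records proper time, so ship B measures Δt = γΔτ = 1.0211 × 212 = 216.5 minutes.

216.5 minutes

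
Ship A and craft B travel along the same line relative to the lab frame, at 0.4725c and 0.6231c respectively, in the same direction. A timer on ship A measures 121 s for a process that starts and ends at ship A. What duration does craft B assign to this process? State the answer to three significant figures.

The velocity of ship A relative to craft B is (0.4725 − 0.6231)c / (1 − 0.4725×0.6231) = −0.21344c; relative speed 0.21344c.
At |u| = 0.21344c, γ = (1 − 0.0455566)^(−1/2) = 1.0236.
The clock on ship A records proper time, so craft B measures Δt = γΔτ = 1.0236 × 121 = 124 s.

124 s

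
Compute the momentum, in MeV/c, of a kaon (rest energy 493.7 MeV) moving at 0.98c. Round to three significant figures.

2430 MeV/c

Lorentz factor: γ = (1 − 0.9604)^(−1/2) = 5.0252.
Momentum: p = γβ·mc = 5.0252 × 0.98 × 493.7 MeV/c = 2430 MeV/c.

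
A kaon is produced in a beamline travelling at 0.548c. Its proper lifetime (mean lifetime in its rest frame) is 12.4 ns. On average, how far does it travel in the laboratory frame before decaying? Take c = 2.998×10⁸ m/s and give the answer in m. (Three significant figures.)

2.44 m

γ = 1/√(1 − β²) = 1/√(1 − 0.300304) = 1/√0.699696 = 1/0.836478 = 1.1955.
Lab-frame lifetime: Δt = γτ = 1.1955 × 12.4 ns = 14.824 ns.
Distance: d = vΔt = 0.548 × 2.998×10⁸ m/s × 1.4824×10^-8 s = 2.44 m.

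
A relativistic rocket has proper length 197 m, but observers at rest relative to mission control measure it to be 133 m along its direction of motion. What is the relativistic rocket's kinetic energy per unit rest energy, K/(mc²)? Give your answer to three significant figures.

0.481

Length contraction gives γ = L₀/L = 197/133 = 1.4812.
Since K = (γ−1)mc², K/(mc²) = 1.4812 − 1 = 0.481.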